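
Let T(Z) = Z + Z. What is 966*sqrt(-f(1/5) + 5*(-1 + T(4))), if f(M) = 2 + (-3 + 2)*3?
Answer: 5796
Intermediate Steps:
T(Z) = 2*Z
f(M) = -1 (f(M) = 2 - 1*3 = 2 - 3 = -1)
966*sqrt(-f(1/5) + 5*(-1 + T(4))) = 966*sqrt(-1*(-1) + 5*(-1 + 2*4)) = 966*sqrt(1 + 5*(-1 + 8)) = 966*sqrt(1 + 5*7) = 966*sqrt(1 + 35) = 966*sqrt(36) = 966*6 = 5796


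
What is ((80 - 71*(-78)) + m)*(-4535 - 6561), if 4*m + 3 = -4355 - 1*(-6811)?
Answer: -69141950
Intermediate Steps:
m = 2453/4 (m = -¾ + (-4355 - 1*(-6811))/4 = -¾ + (-4355 + 6811)/4 = -¾ + (¼)*2456 = -¾ + 614 = 2453/4 ≈ 613.25)
((80 - 71*(-78)) + m)*(-4535 - 6561) = ((80 - 71*(-78)) + 2453/4)*(-4535 - 6561) = ((80 + 5538) + 2453/4)*(-11096) = (5618 + 2453/4)*(-11096) = (24925/4)*(-11096) = -69141950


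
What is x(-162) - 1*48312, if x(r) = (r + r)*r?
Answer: 4176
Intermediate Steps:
x(r) = 2*r² (x(r) = (2*r)*r = 2*r²)
x(-162) - 1*48312 = 2*(-162)² - 1*48312 = 2*26244 - 48312 = 52488 - 48312 = 4176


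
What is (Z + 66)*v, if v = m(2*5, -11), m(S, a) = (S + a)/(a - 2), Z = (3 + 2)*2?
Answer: 76/13 ≈ 5.8462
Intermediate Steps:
Z = 10 (Z = 5*2 = 10)
m(S, a) = (S + a)/(-2 + a)
v = 1/13 (v = (2*5 - 11)/(-2 - 11) = (10 - 11)/(-13) = -1/13*(-1) = 1/13 ≈ 0.076923)
(Z + 66)*v = (10 + 66)*(1/13) = 76*(1/13) = 76/13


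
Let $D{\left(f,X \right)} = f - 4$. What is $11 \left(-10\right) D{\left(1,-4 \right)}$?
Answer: $330$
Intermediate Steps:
$D{\left(f,X \right)} = -4 + f$ ($D{\left(f,X \right)} = f - 4 = -4 + f$)
$11 \left(-10\right) D{\left(1,-4 \right)} = 11 \left(-10\right) \left(-4 + 1\right) = \left(-110\right) \left(-3\right) = 330$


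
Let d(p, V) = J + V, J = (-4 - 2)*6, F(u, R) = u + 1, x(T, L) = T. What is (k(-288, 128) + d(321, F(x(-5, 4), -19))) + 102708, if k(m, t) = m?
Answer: 102380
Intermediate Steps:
F(u, R) = 1 + u
J = -36 (J = -6*6 = -36)
d(p, V) = -36 + V
(k(-288, 128) + d(321, F(x(-5, 4), -19))) + 102708 = (-288 + (-36 + (1 - 5))) + 102708 = (-288 + (-36 - 4)) + 102708 = (-288 - 40) + 102708 = -328 + 102708 = 102380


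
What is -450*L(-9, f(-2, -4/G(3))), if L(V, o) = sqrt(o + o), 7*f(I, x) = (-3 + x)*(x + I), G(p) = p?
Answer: -300*sqrt(455)/7 ≈ -914.17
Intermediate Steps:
f(I, x) = (-3 + x)*(I + x)/7 (f(I, x) = ((-3 + x)*(x + I))/7 = ((-3 + x)*(I + x))/7 = (-3 + x)*(I + x)/7)
L(V, o) = sqrt(2)*sqrt(o) (L(V, o) = sqrt(2*o) = sqrt(2)*sqrt(o))
-450*L(-9, f(-2, -4/G(3))) = -450*sqrt(2)*sqrt(-3/7*(-2) - (-12)/(7*3) + (-4/3)**2/7 + (1/7)*(-2)*(-4/3)) = -450*sqrt(2)*sqrt(6/7 - (-12)/(7*3) + (-4*1/3)**2/7 + (1/7)*(-2)*(-4*1/3)) = -450*sqrt(2)*sqrt(6/7 - 3/7*(-4/3) + (-4/3)**2/7 + (1/7)*(-2)*(-4/3)) = -450*sqrt(2)*sqrt(6/7 + 4/7 + (1/7)*(16/9) + 8/21) = -450*sqrt(2)*sqrt(6/7 + 4/7 + 16/63 + 8/21) = -450*sqrt(2)*sqrt(130/63) = -450*sqrt(2)*sqrt(910)/21 = -300*sqrt(455)/7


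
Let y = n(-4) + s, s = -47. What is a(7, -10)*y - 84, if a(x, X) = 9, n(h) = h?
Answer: -543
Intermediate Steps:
y = -51 (y = -4 - 47 = -51)
a(7, -10)*y - 84 = 9*(-51) - 84 = -459 - 84 = -543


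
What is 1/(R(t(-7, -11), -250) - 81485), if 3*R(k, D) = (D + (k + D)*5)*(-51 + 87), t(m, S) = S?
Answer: -1/100145 ≈ -9.9855e-6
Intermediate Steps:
R(k, D) = 60*k + 72*D (R(k, D) = ((D + (k + D)*5)*(-51 + 87))/3 = ((D + (D + k)*5)*36)/3 = ((D + (5*D + 5*k))*36)/3 = ((5*k + 6*D)*36)/3 = (180*k + 216*D)/3 = 60*k + 72*D)
1/(R(t(-7, -11), -250) - 81485) = 1/((60*(-11) + 72*(-250)) - 81485) = 1/((-660 - 18000) - 81485) = 1/(-18660 - 81485) = 1/(-100145) = -1/100145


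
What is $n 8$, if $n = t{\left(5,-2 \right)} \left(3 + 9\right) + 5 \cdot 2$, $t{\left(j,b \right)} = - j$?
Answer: $-400$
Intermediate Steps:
$n = -50$ ($n = \left(-1\right) 5 \left(3 + 9\right) + 5 \cdot 2 = \left(-5\right) 12 + 10 = -60 + 10 = -50$)
$n 8 = \left(-50\right) 8 = -400$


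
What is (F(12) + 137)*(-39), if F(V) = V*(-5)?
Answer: -3003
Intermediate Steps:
F(V) = -5*V
(F(12) + 137)*(-39) = (-5*12 + 137)*(-39) = (-60 + 137)*(-39) = 77*(-39) = -3003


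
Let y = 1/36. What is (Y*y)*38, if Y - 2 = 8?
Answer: 95/9 ≈ 10.556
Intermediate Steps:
Y = 10 (Y = 2 + 8 = 10)
y = 1/36 ≈ 0.027778
(Y*y)*38 = (10*(1/36))*38 = (5/18)*38 = 95/9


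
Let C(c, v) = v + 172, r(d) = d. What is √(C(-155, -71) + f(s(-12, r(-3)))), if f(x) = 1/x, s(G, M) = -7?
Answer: √4942/7 ≈ 10.043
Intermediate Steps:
C(c, v) = 172 + v
√(C(-155, -71) + f(s(-12, r(-3)))) = √((172 - 71) + 1/(-7)) = √(101 - ⅐) = √(706/7) = √4942/7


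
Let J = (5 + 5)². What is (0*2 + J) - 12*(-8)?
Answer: 196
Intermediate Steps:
J = 100 (J = 10² = 100)
(0*2 + J) - 12*(-8) = (0*2 + 100) - 12*(-8) = (0 + 100) + 96 = 100 + 96 = 196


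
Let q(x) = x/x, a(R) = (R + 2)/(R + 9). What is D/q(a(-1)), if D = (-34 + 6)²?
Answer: 784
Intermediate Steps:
a(R) = (2 + R)/(9 + R)
q(x) = 1
D = 784 (D = (-28)² = 784)
D/q(a(-1)) = 784/1 = 784*1 = 784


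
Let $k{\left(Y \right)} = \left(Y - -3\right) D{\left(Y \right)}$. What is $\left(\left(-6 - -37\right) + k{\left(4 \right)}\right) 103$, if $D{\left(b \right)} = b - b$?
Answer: $3193$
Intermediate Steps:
$D{\left(b \right)} = 0$
$k{\left(Y \right)} = 0$ ($k{\left(Y \right)} = \left(Y - -3\right) 0 = \left(Y + 3\right) 0 = \left(3 + Y\right) 0 = 0$)
$\left(\left(-6 - -37\right) + k{\left(4 \right)}\right) 103 = \left(\left(-6 - -37\right) + 0\right) 103 = \left(\left(-6 + 37\right) + 0\right) 103 = \left(31 + 0\right) 103 = 31 \cdot 103 = 3193$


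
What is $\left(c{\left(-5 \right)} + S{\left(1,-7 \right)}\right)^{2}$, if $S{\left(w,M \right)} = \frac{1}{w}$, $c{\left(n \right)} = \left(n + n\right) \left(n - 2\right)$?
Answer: $5041$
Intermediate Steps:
$c{\left(n \right)} = 2 n \left(-2 + n\right)$
$\left(c{\left(-5 \right)} + S{\left(1,-7 \right)}\right)^{2} = \left(2 \left(-5\right) \left(-2 - 5\right) + 1^{-1}\right)^{2} = \left(2 \left(-5\right) \left(-7\right) + 1\right)^{2} = \left(70 + 1\right)^{2} = 71^{2} = 5041$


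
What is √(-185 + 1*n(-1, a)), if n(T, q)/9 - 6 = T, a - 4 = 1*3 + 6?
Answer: 2*I*√35 ≈ 11.832*I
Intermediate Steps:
a = 13 (a = 4 + (1*3 + 6) = 4 + (3 + 6) = 4 + 9 = 13)
n(T, q) = 54 + 9*T
√(-185 + 1*n(-1, a)) = √(-185 + 1*(54 + 9*(-1))) = √(-185 + 1*(54 - 9)) = √(-185 + 1*45) = √(-185 + 45) = √(-140) = 2*I*√35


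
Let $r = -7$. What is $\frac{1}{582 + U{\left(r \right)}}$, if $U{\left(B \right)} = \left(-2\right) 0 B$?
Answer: $\frac{1}{582} \approx 0.0017182$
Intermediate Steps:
$U{\left(B \right)} = 0$ ($U{\left(B \right)} = 0 B = 0$)
$\frac{1}{582 + U{\left(r \right)}} = \frac{1}{582 + 0} = \frac{1}{582}$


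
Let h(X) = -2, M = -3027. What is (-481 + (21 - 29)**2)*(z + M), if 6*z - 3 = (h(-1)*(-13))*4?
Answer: 2509645/2 ≈ 1.2548e+6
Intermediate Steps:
z = 107/6 (z = 1/2 + (-2*(-13)*4)/6 = 1/2 + (26*4)/6 = 1/2 + (1/6)*104 = 1/2 + 52/3 = 107/6 ≈ 17.833)
(-481 + (21 - 29)**2)*(z + M) = (-481 + (21 - 29)**2)*(107/6 - 3027) = (-481 + (-8)**2)*(-18055/6) = (-481 + 64)*(-18055/6) = -417*(-18055/6) = 2509645/2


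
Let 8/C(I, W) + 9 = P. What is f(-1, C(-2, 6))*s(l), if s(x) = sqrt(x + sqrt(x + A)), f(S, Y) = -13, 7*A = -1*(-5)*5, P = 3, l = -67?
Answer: -13*sqrt(-3283 + 14*I*sqrt(777))/7 ≈ -6.3133 - 106.6*I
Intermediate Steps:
C(I, W) = -4/3 (C(I, W) = 8/(-9 + 3) = 8/(-6) = 8*(-1/6) = -4/3)
A = 25/7 (A = (-1*(-5)*5)/7 = (5*5)/7 = (1/7)*25 = 25/7 ≈ 3.5714)
s(x) = sqrt(x + sqrt(25/7 + x)) (s(x) = sqrt(x + sqrt(x + 25/7)) = sqrt(x + sqrt(25/7 + x)))
f(-1, C(-2, 6))*s(l) = -13*sqrt(-67 + sqrt(25/7 - 67)) = -13*sqrt(-67 + sqrt(-444/7)) = -13*sqrt(-67 + 2*I*sqrt(777)/7)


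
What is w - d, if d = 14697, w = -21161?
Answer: -35858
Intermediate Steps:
w - d = -21161 - 1*14697 = -21161 - 14697 = -35858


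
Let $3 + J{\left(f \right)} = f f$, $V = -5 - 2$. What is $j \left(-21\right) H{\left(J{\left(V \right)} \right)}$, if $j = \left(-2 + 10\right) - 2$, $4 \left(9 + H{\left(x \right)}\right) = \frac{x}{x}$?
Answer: $\frac{2205}{2} \approx 1102.5$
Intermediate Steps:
$V = -7$ ($V = -5 - 2 = -7$)
$J{\left(f \right)} = -3 + f^{2}$ ($J{\left(f \right)} = -3 + f f = -3 + f^{2}$)
$H{\left(x \right)} = - \frac{35}{4}$ ($H{\left(x \right)} = -9 + \frac{x \frac{1}{x}}{4} = -9 + \frac{1}{4} \cdot 1 = -9 + \frac{1}{4} = - \frac{35}{4}$)
$j = 6$ ($j = 8 - 2 = 6$)
$j \left(-21\right) H{\left(J{\left(V \right)} \right)} = 6 \left(-21\right) \left(- \frac{35}{4}\right) = \left(-126\right) \left(- \frac{35}{4}\right) = \frac{2205}{2}$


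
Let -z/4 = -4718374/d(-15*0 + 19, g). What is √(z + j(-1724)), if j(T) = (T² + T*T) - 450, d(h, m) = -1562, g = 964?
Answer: √3618178307634/781 ≈ 2435.5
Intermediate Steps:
j(T) = -450 + 2*T² (j(T) = (T² + T²) - 450 = 2*T² - 450 = -450 + 2*T²)
z = -9436748/781 (z = -(-18873496)/(-1562) = -(-18873496)*(-1)/1562 = -4*2359187/781 = -9436748/781 ≈ -12083.)
√(z + j(-1724)) = √(-9436748/781 + (-450 + 2*(-1724)²)) = √(-9436748/781 + (-450 + 2*2972176)) = √(-9436748/781 + (-450 + 5944352)) = √(-9436748/781 + 5943902) = √(4632750714/781) = √3618178307634/781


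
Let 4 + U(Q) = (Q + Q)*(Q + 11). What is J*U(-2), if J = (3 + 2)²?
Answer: -1000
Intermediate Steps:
U(Q) = -4 + 2*Q*(11 + Q) (U(Q) = -4 + (Q + Q)*(Q + 11) = -4 + (2*Q)*(11 + Q) = -4 + 2*Q*(11 + Q))
J = 25 (J = 5² = 25)
J*U(-2) = 25*(-4 + 2*(-2)² + 22*(-2)) = 25*(-4 + 2*4 - 44) = 25*(-4 + 8 - 44) = 25*(-40) = -1000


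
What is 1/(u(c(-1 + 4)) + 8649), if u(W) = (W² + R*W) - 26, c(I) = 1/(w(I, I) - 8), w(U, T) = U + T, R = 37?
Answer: 4/34419 ≈ 0.00011621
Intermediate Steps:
w(U, T) = T + U
c(I) = 1/(-8 + 2*I) (c(I) = 1/((I + I) - 8) = 1/(2*I - 8) = 1/(-8 + 2*I))
u(W) = -26 + W² + 37*W (u(W) = (W² + 37*W) - 26 = -26 + W² + 37*W)
1/(u(c(-1 + 4)) + 8649) = 1/((-26 + (1/(2*(-4 + (-1 + 4))))² + 37*(1/(2*(-4 + (-1 + 4))))) + 8649) = 1/((-26 + (1/(2*(-4 + 3)))² + 37*(1/(2*(-4 + 3)))) + 8649) = 1/((-26 + ((½)/(-1))² + 37*((½)/(-1))) + 8649) = 1/((-26 + ((½)*(-1))² + 37*((½)*(-1))) + 8649) = 1/((-26 + (-½)² + 37*(-½)) + 8649) = 1/((-26 + ¼ - 37/2) + 8649) = 1/(-177/4 + 8649) = 1/(34419/4) = 4/34419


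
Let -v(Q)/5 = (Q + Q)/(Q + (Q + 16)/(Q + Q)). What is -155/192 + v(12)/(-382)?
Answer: -2269675/2897088 ≈ -0.78343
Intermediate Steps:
v(Q) = -10*Q/(Q + (16 + Q)/(2*Q)) (v(Q) = -5*(Q + Q)/(Q + (Q + 16)/(Q + Q)) = -5*2*Q/(Q + (16 + Q)/((2*Q))) = -5*2*Q/(Q + (16 + Q)*(1/(2*Q))) = -5*2*Q/(Q + (16 + Q)/(2*Q)) = -10*Q/(Q + (16 + Q)/(2*Q)))
-155/192 + v(12)/(-382) = -155/192 - 20*12²/(16 + 12 + 2*12²)/(-382) = -155*1/192 - 20*144/(16 + 12 + 2*144)*(-1/382) = -155/192 - 20*144/(16 + 12 + 288)*(-1/382) = -155/192 - 20*144/316*(-1/382) = -155/192 - 20*144*1/316*(-1/382) = -155/192 - 720/79*(-1/382) = -155/192 + 360/15089 = -2269675/2897088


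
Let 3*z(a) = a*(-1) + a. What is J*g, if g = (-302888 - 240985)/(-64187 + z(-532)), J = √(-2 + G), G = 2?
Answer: 0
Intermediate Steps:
z(a) = 0 (z(a) = (a*(-1) + a)/3 = (-a + a)/3 = (⅓)*0 = 0)
J = 0 (J = √(-2 + 2) = √0 = 0)
g = 543873/64187 (g = (-302888 - 240985)/(-64187 + 0) = -543873/(-64187) = -543873*(-1/64187) = 543873/64187 ≈ 8.4733)
J*g = 0*(543873/64187) = 0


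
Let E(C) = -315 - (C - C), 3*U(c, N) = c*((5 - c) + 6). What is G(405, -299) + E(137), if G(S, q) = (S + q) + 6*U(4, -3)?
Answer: -153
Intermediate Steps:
U(c, N) = c*(11 - c)/3 (U(c, N) = (c*((5 - c) + 6))/3 = (c*(11 - c))/3 = c*(11 - c)/3)
E(C) = -315 (E(C) = -315 - 1*0 = -315 + 0 = -315)
G(S, q) = 56 + S + q (G(S, q) = (S + q) + 6*((⅓)*4*(11 - 1*4)) = (S + q) + 6*((⅓)*4*(11 - 4)) = (S + q) + 6*((⅓)*4*7) = (S + q) + 6*(28/3) = (S + q) + 56 = 56 + S + q)
G(405, -299) + E(137) = (56 + 405 - 299) - 315 = 162 - 315 = -153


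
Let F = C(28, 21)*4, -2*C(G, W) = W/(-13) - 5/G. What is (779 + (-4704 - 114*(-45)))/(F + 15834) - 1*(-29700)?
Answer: 85608717010/2882441 ≈ 29700.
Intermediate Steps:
C(G, W) = W/26 + 5/(2*G) (C(G, W) = -(W/(-13) - 5/G)/2 = -(W*(-1/13) - 5/G)/2 = -(-W/13 - 5/G)/2 = -(-5/G - W/13)/2 = W/26 + 5/(2*G))
F = 653/182 (F = ((1/26)*(65 + 28*21)/28)*4 = ((1/26)*(1/28)*(65 + 588))*4 = ((1/26)*(1/28)*653)*4 = (653/728)*4 = 653/182 ≈ 3.5879)
(779 + (-4704 - 114*(-45)))/(F + 15834) - 1*(-29700) = (779 + (-4704 - 114*(-45)))/(653/182 + 15834) - 1*(-29700) = (779 + (-4704 - 1*(-5130)))/(2882441/182) + 29700 = (779 + (-4704 + 5130))*(182/2882441) + 29700 = (779 + 426)*(182/2882441) + 29700 = 1205*(182/2882441) + 29700 = 219310/2882441 + 29700 = 85608717010/2882441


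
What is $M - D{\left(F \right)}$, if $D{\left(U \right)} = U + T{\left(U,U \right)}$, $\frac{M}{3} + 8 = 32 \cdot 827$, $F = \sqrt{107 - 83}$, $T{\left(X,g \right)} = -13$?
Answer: $79381 - 2 \sqrt{6} \approx 79376.0$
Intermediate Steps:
$F = 2 \sqrt{6}$ ($F = \sqrt{24} = 2 \sqrt{6} \approx 4.899$)
$M = 79368$ ($M = -24 + 3 \cdot 32 \cdot 827 = -24 + 3 \cdot 26464 = -24 + 79392 = 79368$)
$D{\left(U \right)} = -13 + U$ ($D{\left(U \right)} = U - 13 = -13 + U$)
$M - D{\left(F \right)} = 79368 - \left(-13 + 2 \sqrt{6}\right) = 79368 + \left(13 - 2 \sqrt{6}\right) = 79381 - 2 \sqrt{6}$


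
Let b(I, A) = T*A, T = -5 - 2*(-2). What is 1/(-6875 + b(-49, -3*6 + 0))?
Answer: -1/6857 ≈ -0.00014584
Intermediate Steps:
T = -1 (T = -5 + 4 = -1)
b(I, A) = -A
1/(-6875 + b(-49, -3*6 + 0)) = 1/(-6875 - (-3*6 + 0)) = 1/(-6875 - (-18 + 0)) = 1/(-6875 - 1*(-18)) = 1/(-6875 + 18) = 1/(-6857) = -1/6857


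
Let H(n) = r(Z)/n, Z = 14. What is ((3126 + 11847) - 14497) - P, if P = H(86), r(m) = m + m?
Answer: 20454/43 ≈ 475.67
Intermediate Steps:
r(m) = 2*m
H(n) = 28/n (H(n) = (2*14)/n = 28/n)
P = 14/43 (P = 28/86 = 28*(1/86) = 14/43 ≈ 0.32558)
((3126 + 11847) - 14497) - P = ((3126 + 11847) - 14497) - 1*14/43 = (14973 - 14497) - 14/43 = 476 - 14/43 = 20454/43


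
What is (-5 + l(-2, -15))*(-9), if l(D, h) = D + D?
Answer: 81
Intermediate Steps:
l(D, h) = 2*D
(-5 + l(-2, -15))*(-9) = (-5 + 2*(-2))*(-9) = (-5 - 4)*(-9) = -9*(-9) = 81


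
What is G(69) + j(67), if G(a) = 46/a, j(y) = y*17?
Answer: 3419/3 ≈ 1139.7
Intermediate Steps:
j(y) = 17*y
G(69) + j(67) = 46/69 + 17*67 = 46*(1/69) + 1139 = 2/3 + 1139 = 3419/3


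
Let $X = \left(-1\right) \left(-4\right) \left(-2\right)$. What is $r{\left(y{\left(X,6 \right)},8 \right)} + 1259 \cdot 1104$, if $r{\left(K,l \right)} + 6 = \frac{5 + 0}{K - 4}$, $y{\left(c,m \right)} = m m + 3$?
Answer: $\frac{9729511}{7} \approx 1.3899 \cdot 10^{6}$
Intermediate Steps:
$X = -8$ ($X = 4 \left(-2\right) = -8$)
$y{\left(c,m \right)} = 3 + m^{2}$ ($y{\left(c,m \right)} = m^{2} + 3 = 3 + m^{2}$)
$r{\left(K,l \right)} = -6 + \frac{5}{-4 + K}$ ($r{\left(K,l \right)} = -6 + \frac{5 + 0}{K - 4} = -6 + \frac{5}{-4 + K}$)
$r{\left(y{\left(X,6 \right)},8 \right)} + 1259 \cdot 1104 = \frac{29 - 6 \left(3 + 6^{2}\right)}{-4 + \left(3 + 6^{2}\right)} + 1259 \cdot 1104 = \frac{29 - 6 \left(3 + 36\right)}{-4 + \left(3 + 36\right)} + 1389936 = \frac{29 - 234}{-4 + 39} + 1389936 = \frac{29 - 234}{35} + 1389936 = \frac{1}{35} \left(-205\right) + 1389936 = - \frac{41}{7} + 1389936 = \frac{9729511}{7}$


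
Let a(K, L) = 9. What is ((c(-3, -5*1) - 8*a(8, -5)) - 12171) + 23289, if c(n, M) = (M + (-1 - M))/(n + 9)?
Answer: 66275/6 ≈ 11046.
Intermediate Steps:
c(n, M) = -1/(9 + n)
((c(-3, -5*1) - 8*a(8, -5)) - 12171) + 23289 = ((-1/(9 - 3) - 8*9) - 12171) + 23289 = ((-1/6 - 72) - 12171) + 23289 = ((-1*⅙ - 72) - 12171) + 23289 = ((-⅙ - 72) - 12171) + 23289 = (-433/6 - 12171) + 23289 = -73459/6 + 23289 = 66275/6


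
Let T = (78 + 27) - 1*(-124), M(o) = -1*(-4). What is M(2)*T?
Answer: 916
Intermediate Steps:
M(o) = 4
T = 229 (T = 105 + 124 = 229)
M(2)*T = 4*229 = 916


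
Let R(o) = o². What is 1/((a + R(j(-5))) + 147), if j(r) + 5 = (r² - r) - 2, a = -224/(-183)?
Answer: 183/123932 ≈ 0.0014766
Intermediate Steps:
a = 224/183 (a = -224*(-1/183) = 224/183 ≈ 1.2240)
j(r) = -7 + r² - r (j(r) = -5 + ((r² - r) - 2) = -5 + (-2 + r² - r) = -7 + r² - r)
1/((a + R(j(-5))) + 147) = 1/((224/183 + (-7 + (-5)² - 1*(-5))²) + 147) = 1/((224/183 + (-7 + 25 + 5)²) + 147) = 1/((224/183 + 23²) + 147) = 1/((224/183 + 529) + 147) = 1/(97031/183 + 147) = 1/(123932/183) = 183/123932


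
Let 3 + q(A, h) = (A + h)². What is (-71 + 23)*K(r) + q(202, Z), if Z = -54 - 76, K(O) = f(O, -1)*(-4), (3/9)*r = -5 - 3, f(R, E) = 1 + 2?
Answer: 5757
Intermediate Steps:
f(R, E) = 3
r = -24 (r = 3*(-5 - 3) = 3*(-8) = -24)
K(O) = -12 (K(O) = 3*(-4) = -12)
Z = -130
q(A, h) = -3 + (A + h)²
(-71 + 23)*K(r) + q(202, Z) = (-71 + 23)*(-12) + (-3 + (202 - 130)²) = -48*(-12) + (-3 + 72²) = 576 + (-3 + 5184) = 576 + 5181 = 5757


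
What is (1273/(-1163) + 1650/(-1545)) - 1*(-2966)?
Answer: 355035125/119789 ≈ 2963.8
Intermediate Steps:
(1273/(-1163) + 1650/(-1545)) - 1*(-2966) = (1273*(-1/1163) + 1650*(-1/1545)) + 2966 = (-1273/1163 - 110/103) + 2966 = -259049/119789 + 2966 = 355035125/119789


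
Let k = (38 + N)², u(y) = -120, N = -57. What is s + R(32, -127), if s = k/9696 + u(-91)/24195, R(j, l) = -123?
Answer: -1923171979/15639648 ≈ -122.97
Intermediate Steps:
k = 361 (k = (38 - 57)² = (-19)² = 361)
s = 504725/15639648 (s = 361/9696 - 120/24195 = 361*(1/9696) - 120*1/24195 = 361/9696 - 8/1613 = 504725/15639648 ≈ 0.032272)
s + R(32, -127) = 504725/15639648 - 123 = -1923171979/15639648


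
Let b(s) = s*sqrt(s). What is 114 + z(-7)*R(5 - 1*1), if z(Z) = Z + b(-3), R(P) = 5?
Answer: 79 - 15*I*sqrt(3) ≈ 79.0 - 25.981*I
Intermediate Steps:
b(s) = s**(3/2)
z(Z) = Z - 3*I*sqrt(3) (z(Z) = Z + (-3)**(3/2) = Z - 3*I*sqrt(3))
114 + z(-7)*R(5 - 1*1) = 114 + (-7 - 3*I*sqrt(3))*5 = 114 + (-35 - 15*I*sqrt(3)) = 79 - 15*I*sqrt(3)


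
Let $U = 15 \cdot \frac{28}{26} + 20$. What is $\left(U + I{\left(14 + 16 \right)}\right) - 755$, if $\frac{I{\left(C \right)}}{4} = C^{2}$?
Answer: $\frac{37455}{13} \approx 2881.2$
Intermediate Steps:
$I{\left(C \right)} = 4 C^{2}$
$U = \frac{470}{13}$ ($U = 15 \cdot 28 \cdot \frac{1}{26} + 20 = 15 \cdot \frac{14}{13} + 20 = \frac{210}{13} + 20 = \frac{470}{13} \approx 36.154$)
$\left(U + I{\left(14 + 16 \right)}\right) - 755 = \left(\frac{470}{13} + 4 \left(14 + 16\right)^{2}\right) - 755 = \left(\frac{470}{13} + 4 \cdot 30^{2}\right) - 755 = \left(\frac{470}{13} + 4 \cdot 900\right) - 755 = \left(\frac{470}{13} + 3600\right) - 755 = \frac{47270}{13} - 755 = \frac{37455}{13}$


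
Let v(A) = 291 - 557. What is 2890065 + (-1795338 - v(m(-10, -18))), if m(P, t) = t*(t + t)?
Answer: 1094993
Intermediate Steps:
m(P, t) = 2*t² (m(P, t) = t*(2*t) = 2*t²)
v(A) = -266
2890065 + (-1795338 - v(m(-10, -18))) = 2890065 + (-1795338 - 1*(-266)) = 2890065 + (-1795338 + 266) = 2890065 - 1795072 = 1094993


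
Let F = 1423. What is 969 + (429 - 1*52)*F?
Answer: 537440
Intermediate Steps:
969 + (429 - 1*52)*F = 969 + (429 - 1*52)*1423 = 969 + (429 - 52)*1423 = 969 + 377*1423 = 969 + 536471 = 537440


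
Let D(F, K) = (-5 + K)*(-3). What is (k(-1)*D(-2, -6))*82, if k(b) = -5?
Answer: -13530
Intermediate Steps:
D(F, K) = 15 - 3*K
(k(-1)*D(-2, -6))*82 = -5*(15 - 3*(-6))*82 = -5*(15 + 18)*82 = -5*33*82 = -165*82 = -13530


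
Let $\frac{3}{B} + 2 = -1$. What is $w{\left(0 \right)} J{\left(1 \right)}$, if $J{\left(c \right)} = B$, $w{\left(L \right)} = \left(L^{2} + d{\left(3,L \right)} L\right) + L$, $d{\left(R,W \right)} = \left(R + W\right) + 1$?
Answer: $0$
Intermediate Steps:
$d{\left(R,W \right)} = 1 + R + W$
$B = -1$ ($B = \frac{3}{-2 - 1} = \frac{3}{-3} = 3 \left(- \frac{1}{3}\right) = -1$)
$w{\left(L \right)} = L + L^{2} + L \left(4 + L\right)$ ($w{\left(L \right)} = \left(L^{2} + \left(1 + 3 + L\right) L\right) + L = \left(L^{2} + \left(4 + L\right) L\right) + L = \left(L^{2} + L \left(4 + L\right)\right) + L = L + L^{2} + L \left(4 + L\right)$)
$J{\left(c \right)} = -1$
$w{\left(0 \right)} J{\left(1 \right)} = 0 \left(5 + 2 \cdot 0\right) \left(-1\right) = 0 \left(5 + 0\right) \left(-1\right) = 0 \cdot 5 \left(-1\right) = 0 \left(-1\right) = 0$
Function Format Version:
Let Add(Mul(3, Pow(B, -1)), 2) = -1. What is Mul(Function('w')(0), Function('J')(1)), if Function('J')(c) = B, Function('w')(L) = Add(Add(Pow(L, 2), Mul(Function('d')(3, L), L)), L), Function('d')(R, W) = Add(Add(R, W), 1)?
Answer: 0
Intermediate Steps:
Function('d')(R, W) = Add(1, R, W)
B = -1 (B = Mul(3, Pow(Add(-2, -1), -1)) = Mul(3, Pow(-3, -1)) = Mul(3, Rational(-1, 3)) = -1)
Function('w')(L) = Add(L, Pow(L, 2), Mul(L, Add(4, L))) (Function('w')(L) = Add(Add(Pow(L, 2), Mul(Add(1, 3, L), L)), L) = Add(Add(Pow(L, 2), Mul(Add(4, L), L)), L) = Add(Add(Pow(L, 2), Mul(L, Add(4, L))), L) = Add(L, Pow(L, 2), Mul(L, Add(4, L))))
Function('J')(c) = -1
Mul(Function('w')(0), Function('J')(1)) = Mul(Mul(0, Add(5, Mul(2, 0))), -1) = Mul(Mul(0, Add(5, 0)), -1) = Mul(Mul(0, 5), -1) = Mul(0, -1) = 0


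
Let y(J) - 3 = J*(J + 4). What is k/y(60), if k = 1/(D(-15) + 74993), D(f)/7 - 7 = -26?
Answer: 1/287686980 ≈ 3.4760e-9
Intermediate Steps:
D(f) = -133 (D(f) = 49 + 7*(-26) = 49 - 182 = -133)
y(J) = 3 + J*(4 + J) (y(J) = 3 + J*(J + 4) = 3 + J*(4 + J))
k = 1/74860 (k = 1/(-133 + 74993) = 1/74860 ≈ 1.3358e-5)
k/y(60) = 1/(74860*(3 + 60² + 4*60)) = 1/(74860*(3 + 3600 + 240)) = (1/74860)/3843 = (1/74860)*(1/3843) = 1/287686980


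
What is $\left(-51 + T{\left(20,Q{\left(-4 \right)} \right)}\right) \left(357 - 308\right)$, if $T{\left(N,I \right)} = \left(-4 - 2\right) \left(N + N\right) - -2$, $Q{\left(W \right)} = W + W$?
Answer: $-14161$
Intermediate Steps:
$Q{\left(W \right)} = 2 W$
$T{\left(N,I \right)} = 2 - 12 N$ ($T{\left(N,I \right)} = - 6 \cdot 2 N + 2 = - 12 N + 2 = 2 - 12 N$)
$\left(-51 + T{\left(20,Q{\left(-4 \right)} \right)}\right) \left(357 - 308\right) = \left(-51 + \left(2 - 240\right)\right) \left(357 - 308\right) = \left(-51 + \left(2 - 240\right)\right) 49 = \left(-51 - 238\right) 49 = \left(-289\right) 49 = -14161$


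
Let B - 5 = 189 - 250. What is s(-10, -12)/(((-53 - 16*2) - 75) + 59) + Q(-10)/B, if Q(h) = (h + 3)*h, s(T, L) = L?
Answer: -457/404 ≈ -1.1312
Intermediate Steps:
Q(h) = h*(3 + h) (Q(h) = (3 + h)*h = h*(3 + h))
B = -56 (B = 5 + (189 - 250) = 5 - 61 = -56)
s(-10, -12)/(((-53 - 16*2) - 75) + 59) + Q(-10)/B = -12/(((-53 - 16*2) - 75) + 59) - 10*(3 - 10)/(-56) = -12/(((-53 - 32) - 75) + 59) - 10*(-7)*(-1/56) = -12/((-85 - 75) + 59) + 70*(-1/56) = -12/(-160 + 59) - 5/4 = -12/(-101) - 5/4 = -12*(-1/101) - 5/4 = 12/101 - 5/4 = -457/404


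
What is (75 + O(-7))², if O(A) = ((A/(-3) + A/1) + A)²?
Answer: 3610000/81 ≈ 44568.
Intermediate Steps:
O(A) = 25*A²/9 (O(A) = ((A*(-⅓) + A*1) + A)² = ((-A/3 + A) + A)² = (2*A/3 + A)² = (5*A/3)² = 25*A²/9)
(75 + O(-7))² = (75 + (25/9)*(-7)²)² = (75 + (25/9)*49)² = (75 + 1225/9)² = (1900/9)² = 3610000/81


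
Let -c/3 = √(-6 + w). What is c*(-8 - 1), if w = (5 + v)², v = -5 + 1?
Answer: 27*I*√5 ≈ 60.374*I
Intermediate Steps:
v = -4
w = 1 (w = (5 - 4)² = 1² = 1)
c = -3*I*√5 (c = -3*√(-6 + 1) = -3*I*√5 ≈ -6.7082*I)
c*(-8 - 1) = (-3*I*√5)*(-8 - 1) = -3*I*√5*(-9) = 27*I*√5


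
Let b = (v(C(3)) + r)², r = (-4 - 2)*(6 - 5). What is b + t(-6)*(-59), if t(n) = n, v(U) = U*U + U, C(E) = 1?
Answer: 370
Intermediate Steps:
v(U) = U + U² (v(U) = U² + U = U + U²)
r = -6 (r = -6*1 = -6)
b = 16 (b = (1*(1 + 1) - 6)² = (1*2 - 6)² = (2 - 6)² = (-4)² = 16)
b + t(-6)*(-59) = 16 - 6*(-59) = 16 + 354 = 370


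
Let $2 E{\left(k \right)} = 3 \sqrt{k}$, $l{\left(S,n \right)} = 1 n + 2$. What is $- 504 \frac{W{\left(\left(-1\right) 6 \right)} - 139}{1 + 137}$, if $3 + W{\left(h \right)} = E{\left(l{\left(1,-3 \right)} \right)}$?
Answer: $\frac{11928}{23} - \frac{126 i}{23} \approx 518.61 - 5.4783 i$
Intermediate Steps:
$l{\left(S,n \right)} = 2 + n$ ($l{\left(S,n \right)} = n + 2 = 2 + n$)
$E{\left(k \right)} = \frac{3 \sqrt{k}}{2}$
$W{\left(h \right)} = -3 + \frac{3 i}{2}$ ($W{\left(h \right)} = -3 + \frac{3 \sqrt{2 - 3}}{2} = -3 + \frac{3 \sqrt{-1}}{2} = -3 + \frac{3 i}{2}$)
$- 504 \frac{W{\left(\left(-1\right) 6 \right)} - 139}{1 + 137} = - 504 \frac{\left(-3 + \frac{3 i}{2}\right) - 139}{1 + 137} = - 504 \frac{-142 + \frac{3 i}{2}}{138} = - 504 \left(-142 + \frac{3 i}{2}\right) \frac{1}{138} = - 504 \left(- \frac{71}{69} + \frac{i}{92}\right) = \frac{11928}{23} - \frac{126 i}{23}$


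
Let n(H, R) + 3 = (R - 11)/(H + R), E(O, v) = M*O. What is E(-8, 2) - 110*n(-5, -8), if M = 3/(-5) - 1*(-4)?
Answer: 9232/65 ≈ 142.03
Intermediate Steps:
M = 17/5 (M = 3*(-⅕) + 4 = -⅗ + 4 = 17/5 ≈ 3.4000)
E(O, v) = 17*O/5
n(H, R) = -3 + (-11 + R)/(H + R) (n(H, R) = -3 + (R - 11)/(H + R) = -3 + (-11 + R)/(H + R))
E(-8, 2) - 110*n(-5, -8) = (17/5)*(-8) - 110*(-11 - 3*(-5) - 2*(-8))/(-5 - 8) = -136/5 - 110*(-11 + 15 + 16)/(-13) = -136/5 - (-110)*20/13 = -136/5 - 110*(-20/13) = -136/5 + 2200/13 = 9232/65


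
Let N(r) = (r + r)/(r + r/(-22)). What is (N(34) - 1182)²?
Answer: 613949284/441 ≈ 1.3922e+6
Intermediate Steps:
N(r) = 44/21 (N(r) = (2*r)/(r + r*(-1/22)) = (2*r)/(r - r/22) = (2*r)/((21*r/22)) = (2*r)*(22/(21*r)) = 44/21)
(N(34) - 1182)² = (44/21 - 1182)² = (-24778/21)² = 613949284/441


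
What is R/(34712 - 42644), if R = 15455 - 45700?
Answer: 30245/7932 ≈ 3.8130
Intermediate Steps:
R = -30245
R/(34712 - 42644) = -30245/(34712 - 42644) = -30245/(-7932) = -30245*(-1/7932) = 30245/7932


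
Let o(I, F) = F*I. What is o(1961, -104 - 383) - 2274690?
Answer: -3229697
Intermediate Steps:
o(1961, -104 - 383) - 2274690 = (-104 - 383)*1961 - 2274690 = -487*1961 - 2274690 = -955007 - 2274690 = -3229697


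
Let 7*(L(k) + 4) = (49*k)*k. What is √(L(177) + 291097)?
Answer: 2*√127599 ≈ 714.42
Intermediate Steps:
L(k) = -4 + 7*k² (L(k) = -4 + ((49*k)*k)/7 = -4 + (49*k²)/7 = -4 + 7*k²)
√(L(177) + 291097) = √((-4 + 7*177²) + 291097) = √((-4 + 7*31329) + 291097) = √((-4 + 219303) + 291097) = √(219299 + 291097) = √510396 = 2*√127599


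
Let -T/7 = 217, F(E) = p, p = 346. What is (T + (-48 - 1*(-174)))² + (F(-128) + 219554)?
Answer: 2160349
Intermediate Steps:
F(E) = 346
T = -1519 (T = -7*217 = -1519)
(T + (-48 - 1*(-174)))² + (F(-128) + 219554) = (-1519 + (-48 - 1*(-174)))² + (346 + 219554) = (-1519 + (-48 + 174))² + 219900 = (-1519 + 126)² + 219900 = (-1393)² + 219900 = 1940449 + 219900 = 2160349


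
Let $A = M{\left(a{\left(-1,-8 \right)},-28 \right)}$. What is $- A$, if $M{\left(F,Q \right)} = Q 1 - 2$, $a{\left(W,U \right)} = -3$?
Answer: $30$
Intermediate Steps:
$M{\left(F,Q \right)} = -2 + Q$ ($M{\left(F,Q \right)} = Q - 2 = -2 + Q$)
$A = -30$ ($A = -2 - 28 = -30$)
$- A = \left(-1\right) \left(-30\right) = 30$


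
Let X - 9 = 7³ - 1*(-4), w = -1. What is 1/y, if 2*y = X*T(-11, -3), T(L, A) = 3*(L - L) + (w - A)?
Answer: 1/356 ≈ 0.0028090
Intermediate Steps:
T(L, A) = -1 - A (T(L, A) = 3*(L - L) + (-1 - A) = 3*0 + (-1 - A) = 0 + (-1 - A) = -1 - A)
X = 356 (X = 9 + (7³ - 1*(-4)) = 9 + (343 + 4) = 9 + 347 = 356)
y = 356 (y = (356*(-1 - 1*(-3)))/2 = (356*(-1 + 3))/2 = (356*2)/2 = (½)*712 = 356)
1/y = 1/356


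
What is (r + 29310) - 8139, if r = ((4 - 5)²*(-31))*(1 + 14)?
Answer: 20706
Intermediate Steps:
r = -465 (r = ((-1)²*(-31))*15 = (1*(-31))*15 = -31*15 = -465)
(r + 29310) - 8139 = (-465 + 29310) - 8139 = 28845 - 8139 = 20706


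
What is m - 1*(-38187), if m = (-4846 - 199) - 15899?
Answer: 17243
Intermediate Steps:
m = -20944 (m = -5045 - 15899 = -20944)
m - 1*(-38187) = -20944 - 1*(-38187) = -20944 + 38187 = 17243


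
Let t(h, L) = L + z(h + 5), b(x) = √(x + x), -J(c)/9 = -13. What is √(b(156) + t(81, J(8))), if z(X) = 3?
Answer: √(120 + 2*√78) ≈ 11.733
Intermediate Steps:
J(c) = 117 (J(c) = -9*(-13) = 117)
b(x) = √2*√x (b(x) = √(2*x) = √2*√x)
t(h, L) = 3 + L (t(h, L) = L + 3 = 3 + L)
√(b(156) + t(81, J(8))) = √(√2*√156 + (3 + 117)) = √(√2*(2*√39) + 120) = √(2*√78 + 120) = √(120 + 2*√78)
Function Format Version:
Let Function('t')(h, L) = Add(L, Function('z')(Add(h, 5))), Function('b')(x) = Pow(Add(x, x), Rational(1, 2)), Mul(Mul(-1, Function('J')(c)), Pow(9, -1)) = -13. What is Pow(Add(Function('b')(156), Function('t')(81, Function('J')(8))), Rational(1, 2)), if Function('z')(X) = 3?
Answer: Pow(Add(120, Mul(2, Pow(78, Rational(1, 2)))), Rational(1, 2)) ≈ 11.733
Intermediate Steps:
Function('J')(c) = 117 (Function('J')(c) = Mul(-9, -13) = 117)
Function('b')(x) = Mul(Pow(2, Rational(1, 2)), Pow(x, Rational(1, 2))) (Function('b')(x) = Pow(Mul(2, x), Rational(1, 2)) = Mul(Pow(2, Rational(1, 2)), Pow(x, Rational(1, 2))))
Function('t')(h, L) = Add(3, L) (Function('t')(h, L) = Add(L, 3) = Add(3, L))
Pow(Add(Function('b')(156), Function('t')(81, Function('J')(8))), Rational(1, 2)) = Pow(Add(Mul(Pow(2, Rational(1, 2)), Pow(156, Rational(1, 2))), Add(3, 117)), Rational(1, 2)) = Pow(Add(Mul(Pow(2, Rational(1, 2)), Mul(2, Pow(39, Rational(1, 2)))), 120), Rational(1, 2)) = Pow(Add(Mul(2, Pow(78, Rational(1, 2))), 120), Rational(1, 2)) = Pow(Add(120, Mul(2, Pow(78, Rational(1, 2)))), Rational(1, 2))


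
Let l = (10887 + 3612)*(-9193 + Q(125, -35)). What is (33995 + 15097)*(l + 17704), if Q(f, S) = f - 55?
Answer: -6492744590916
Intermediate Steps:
Q(f, S) = -55 + f
l = -132274377 (l = (10887 + 3612)*(-9193 + (-55 + 125)) = 14499*(-9193 + 70) = 14499*(-9123) = -132274377)
(33995 + 15097)*(l + 17704) = (33995 + 15097)*(-132274377 + 17704) = 49092*(-132256673) = -6492744590916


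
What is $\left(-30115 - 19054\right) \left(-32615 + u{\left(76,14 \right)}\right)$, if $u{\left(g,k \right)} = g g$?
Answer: $1319646791$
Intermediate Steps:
$u{\left(g,k \right)} = g^{2}$
$\left(-30115 - 19054\right) \left(-32615 + u{\left(76,14 \right)}\right) = \left(-30115 - 19054\right) \left(-32615 + 76^{2}\right) = - 49169 \left(-32615 + 5776\right) = \left(-49169\right) \left(-26839\right) = 1319646791$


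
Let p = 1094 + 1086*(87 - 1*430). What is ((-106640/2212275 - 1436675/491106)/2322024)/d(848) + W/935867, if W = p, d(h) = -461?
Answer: -28796340216319469504020883/72561266754977614377844080 ≈ -0.39686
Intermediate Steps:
p = -371404 (p = 1094 + 1086*(87 - 430) = 1094 + 1086*(-343) = 1094 - 372498 = -371404)
W = -371404
((-106640/2212275 - 1436675/491106)/2322024)/d(848) + W/935867 = ((-106640/2212275 - 1436675/491106)/2322024)/(-461) - 371404/935867 = ((-106640*1/2212275 - 1436675*1/491106)*(1/2322024))*(-1/461) - 371404*1/935867 = ((-21328/442455 - 1436675/491106)*(1/2322024))*(-1/461) - 371404/935867 = -215379448631/72430768410*1/2322024*(-1/461) - 371404/935867 = -215379448631/168185982586461840*(-1/461) - 371404/935867 = 215379448631/77533737972358908240 - 371404/935867 = -28796340216319469504020883/72561266754977614377844080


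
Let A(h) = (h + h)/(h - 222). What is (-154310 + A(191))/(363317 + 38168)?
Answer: -4783992/12446035 ≈ -0.38438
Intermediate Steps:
A(h) = 2*h/(-222 + h) (A(h) = (2*h)/(-222 + h) = 2*h/(-222 + h))
(-154310 + A(191))/(363317 + 38168) = (-154310 + 2*191/(-222 + 191))/(363317 + 38168) = (-154310 + 2*191/(-31))/401485 = (-154310 + 2*191*(-1/31))*(1/401485) = (-154310 - 382/31)*(1/401485) = -4783992/31*1/401485 = -4783992/12446035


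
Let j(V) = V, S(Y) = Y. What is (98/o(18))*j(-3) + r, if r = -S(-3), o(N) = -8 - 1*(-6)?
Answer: 150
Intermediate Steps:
o(N) = -2 (o(N) = -8 + 6 = -2)
r = 3 (r = -1*(-3) = 3)
(98/o(18))*j(-3) + r = (98/(-2))*(-3) + 3 = (98*(-1/2))*(-3) + 3 = -49*(-3) + 3 = 147 + 3 = 150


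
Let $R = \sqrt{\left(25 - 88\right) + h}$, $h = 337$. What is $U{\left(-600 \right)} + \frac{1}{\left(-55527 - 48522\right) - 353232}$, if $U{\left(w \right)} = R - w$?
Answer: $\frac{274368599}{457281} + \sqrt{274} \approx 616.55$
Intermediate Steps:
$R = \sqrt{274}$ ($R = \sqrt{\left(25 - 88\right) + 337} = \sqrt{-63 + 337} = \sqrt{274} \approx 16.553$)
$U{\left(w \right)} = \sqrt{274} - w$
$U{\left(-600 \right)} + \frac{1}{\left(-55527 - 48522\right) - 353232} = \left(\sqrt{274} - -600\right) + \frac{1}{\left(-55527 - 48522\right) - 353232} = \left(\sqrt{274} + 600\right) + \frac{1}{-104049 - 353232} = \left(600 + \sqrt{274}\right) + \frac{1}{-457281} = \left(600 + \sqrt{274}\right) - \frac{1}{457281} = \frac{274368599}{457281} + \sqrt{274}$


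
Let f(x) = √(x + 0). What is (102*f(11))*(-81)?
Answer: -8262*√11 ≈ -27402.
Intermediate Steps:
f(x) = √x
(102*f(11))*(-81) = (102*√11)*(-81) = -8262*√11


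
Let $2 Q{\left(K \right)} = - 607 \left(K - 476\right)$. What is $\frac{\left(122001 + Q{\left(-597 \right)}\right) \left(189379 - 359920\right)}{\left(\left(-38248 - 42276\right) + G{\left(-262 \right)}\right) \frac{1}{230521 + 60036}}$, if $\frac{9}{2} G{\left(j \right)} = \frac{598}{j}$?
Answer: $\frac{52305678928323234099}{189876788} \approx 2.7547 \cdot 10^{11}$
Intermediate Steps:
$G{\left(j \right)} = \frac{1196}{9 j}$ ($G{\left(j \right)} = \frac{2 \frac{598}{j}}{9} = \frac{1196}{9 j}$)
$Q{\left(K \right)} = 144466 - \frac{607 K}{2}$ ($Q{\left(K \right)} = \frac{\left(-607\right) \left(K - 476\right)}{2} = \frac{\left(-607\right) \left(-476 + K\right)}{2} = \frac{288932 - 607 K}{2} = 144466 - \frac{607 K}{2}$)
$\frac{\left(122001 + Q{\left(-597 \right)}\right) \left(189379 - 359920\right)}{\left(\left(-38248 - 42276\right) + G{\left(-262 \right)}\right) \frac{1}{230521 + 60036}} = \frac{\left(122001 + \left(144466 - - \frac{362379}{2}\right)\right) \left(189379 - 359920\right)}{\left(\left(-38248 - 42276\right) + \frac{1196}{9 \left(-262\right)}\right) \frac{1}{230521 + 60036}} = \frac{\left(122001 + \left(144466 + \frac{362379}{2}\right)\right) \left(-170541\right)}{\left(-80524 + \frac{1196}{9} \left(- \frac{1}{262}\right)\right) \frac{1}{290557}} = \frac{\left(122001 + \frac{651311}{2}\right) \left(-170541\right)}{\left(-80524 - \frac{598}{1179}\right) \frac{1}{290557}} = \frac{\frac{895313}{2} \left(-170541\right)}{\left(- \frac{94938394}{1179}\right) \frac{1}{290557}} = - \frac{152687574333}{2 \left(- \frac{94938394}{342566703}\right)} = \left(- \frac{152687574333}{2}\right) \left(- \frac{342566703}{94938394}\right) = \frac{52305678928323234099}{189876788}$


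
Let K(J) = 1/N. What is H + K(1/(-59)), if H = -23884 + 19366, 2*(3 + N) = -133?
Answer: -628004/139 ≈ -4518.0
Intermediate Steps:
N = -139/2 (N = -3 + (1/2)*(-133) = -3 - 133/2 = -139/2 ≈ -69.500)
K(J) = -2/139 (K(J) = 1/(-139/2) = -2/139)
H = -4518
H + K(1/(-59)) = -4518 - 2/139 = -628004/139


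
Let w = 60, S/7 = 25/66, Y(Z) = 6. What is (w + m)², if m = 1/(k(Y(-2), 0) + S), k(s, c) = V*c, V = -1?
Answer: 111640356/30625 ≈ 3645.4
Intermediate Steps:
k(s, c) = -c
S = 175/66 (S = 7*(25/66) = 175/66 ≈ 2.6515)
m = 66/175 (m = 1/(-1*0 + 175/66) = 1/(0 + 175/66) = 1/(175/66) = 66/175 ≈ 0.37714)
(w + m)² = (60 + 66/175)² = (10566/175)² = 111640356/30625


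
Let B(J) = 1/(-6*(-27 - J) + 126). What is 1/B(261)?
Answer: 1854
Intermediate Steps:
B(J) = 1/(288 + 6*J) (B(J) = 1/((162 + 6*J) + 126) = 1/(288 + 6*J))
1/B(261) = 1/(1/(6*(48 + 261))) = 1/((1/6)/309) = 1/((1/6)*(1/309)) = 1/(1/1854) = 1854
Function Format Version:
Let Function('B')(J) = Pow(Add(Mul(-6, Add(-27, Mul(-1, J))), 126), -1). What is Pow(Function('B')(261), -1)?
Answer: 1854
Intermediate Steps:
Function('B')(J) = Pow(Add(288, Mul(6, J)), -1) (Function('B')(J) = Pow(Add(Add(162, Mul(6, J)), 126), -1) = Pow(Add(288, Mul(6, J)), -1))
Pow(Function('B')(261), -1) = Pow(Mul(Rational(1, 6), Pow(Add(48, 261), -1)), -1) = Pow(Mul(Rational(1, 6), Pow(309, -1)), -1) = Pow(Mul(Rational(1, 6), Rational(1, 309)), -1) = Pow(Rational(1, 1854), -1) = 1854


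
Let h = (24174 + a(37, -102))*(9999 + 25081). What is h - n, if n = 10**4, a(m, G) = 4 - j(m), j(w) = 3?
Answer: 848049000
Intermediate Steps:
a(m, G) = 1 (a(m, G) = 4 - 1*3 = 4 - 3 = 1)
n = 10000
h = 848059000 (h = (24174 + 1)*(9999 + 25081) = 24175*35080 = 848059000)
h - n = 848059000 - 1*10000 = 848059000 - 10000 = 848049000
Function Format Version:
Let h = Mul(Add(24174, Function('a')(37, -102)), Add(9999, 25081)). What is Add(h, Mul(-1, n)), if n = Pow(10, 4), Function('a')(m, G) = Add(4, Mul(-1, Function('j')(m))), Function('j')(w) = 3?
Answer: 848049000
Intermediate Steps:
Function('a')(m, G) = 1 (Function('a')(m, G) = Add(4, Mul(-1, 3)) = Add(4, -3) = 1)
n = 10000
h = 848059000 (h = Mul(Add(24174, 1), Add(9999, 25081)) = Mul(24175, 35080) = 848059000)
Add(h, Mul(-1, n)) = Add(848059000, Mul(-1, 10000)) = Add(848059000, -10000) = 848049000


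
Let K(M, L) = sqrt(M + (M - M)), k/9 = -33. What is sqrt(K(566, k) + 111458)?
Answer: sqrt(111458 + sqrt(566)) ≈ 333.89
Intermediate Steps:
k = -297 (k = 9*(-33) = -297)
K(M, L) = sqrt(M) (K(M, L) = sqrt(M + 0) = sqrt(M))
sqrt(K(566, k) + 111458) = sqrt(sqrt(566) + 111458) = sqrt(111458 + sqrt(566))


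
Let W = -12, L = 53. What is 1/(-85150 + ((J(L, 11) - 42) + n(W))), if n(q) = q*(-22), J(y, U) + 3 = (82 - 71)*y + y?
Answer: -1/84295 ≈ -1.1863e-5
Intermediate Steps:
J(y, U) = -3 + 12*y (J(y, U) = -3 + ((82 - 71)*y + y) = -3 + (11*y + y) = -3 + 12*y)
n(q) = -22*q
1/(-85150 + ((J(L, 11) - 42) + n(W))) = 1/(-85150 + (((-3 + 12*53) - 42) - 22*(-12))) = 1/(-85150 + (((-3 + 636) - 42) + 264)) = 1/(-85150 + ((633 - 42) + 264)) = 1/(-85150 + (591 + 264)) = 1/(-85150 + 855) = 1/(-84295) = -1/84295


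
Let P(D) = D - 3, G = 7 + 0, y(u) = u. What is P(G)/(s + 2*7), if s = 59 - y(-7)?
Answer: 1/20 ≈ 0.050000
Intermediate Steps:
s = 66 (s = 59 - 1*(-7) = 59 + 7 = 66)
G = 7
P(D) = -3 + D
P(G)/(s + 2*7) = (-3 + 7)/(66 + 2*7) = 4/(66 + 14) = 4/80 = (1/80)*4 = 1/20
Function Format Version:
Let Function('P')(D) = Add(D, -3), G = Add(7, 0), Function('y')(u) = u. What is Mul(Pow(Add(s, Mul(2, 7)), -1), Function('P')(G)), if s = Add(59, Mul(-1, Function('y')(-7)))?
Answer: Rational(1, 20) ≈ 0.050000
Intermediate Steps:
s = 66 (s = Add(59, Mul(-1, -7)) = Add(59, 7) = 66)
G = 7
Function('P')(D) = Add(-3, D)
Mul(Pow(Add(s, Mul(2, 7)), -1), Function('P')(G)) = Mul(Pow(Add(66, Mul(2, 7)), -1), Add(-3, 7)) = Mul(Pow(Add(66, 14), -1), 4) = Mul(Pow(80, -1), 4) = Mul(Rational(1, 80), 4) = Rational(1, 20)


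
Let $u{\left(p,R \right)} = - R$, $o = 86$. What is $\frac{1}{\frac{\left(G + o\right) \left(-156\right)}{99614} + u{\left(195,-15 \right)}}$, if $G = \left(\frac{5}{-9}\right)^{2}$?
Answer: $\frac{1344789}{19990069} \approx 0.067273$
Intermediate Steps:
$G = \frac{25}{81}$ ($G = \left(5 \left(- \frac{1}{9}\right)\right)^{2} = \left(- \frac{5}{9}\right)^{2} = \frac{25}{81} \approx 0.30864$)
$\frac{1}{\frac{\left(G + o\right) \left(-156\right)}{99614} + u{\left(195,-15 \right)}} = \frac{1}{\frac{\left(\frac{25}{81} + 86\right) \left(-156\right)}{99614} - -15} = \frac{1}{\frac{6991}{81} \left(-156\right) \frac{1}{99614} + 15} = \frac{1}{\left(- \frac{363532}{27}\right) \frac{1}{99614} + 15} = \frac{1}{- \frac{181766}{1344789} + 15} = \frac{1}{\frac{19990069}{1344789}} = \frac{1344789}{19990069}$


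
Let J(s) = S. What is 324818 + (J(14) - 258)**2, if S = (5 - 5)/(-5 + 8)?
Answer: 391382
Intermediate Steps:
S = 0 (S = 0/3 = 0*(1/3) = 0)
J(s) = 0
324818 + (J(14) - 258)**2 = 324818 + (0 - 258)**2 = 324818 + (-258)**2 = 324818 + 66564 = 391382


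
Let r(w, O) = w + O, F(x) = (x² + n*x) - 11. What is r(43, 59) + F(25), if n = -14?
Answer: 366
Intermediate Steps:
F(x) = -11 + x² - 14*x (F(x) = (x² - 14*x) - 11 = -11 + x² - 14*x)
r(w, O) = O + w
r(43, 59) + F(25) = (59 + 43) + (-11 + 25² - 14*25) = 102 + (-11 + 625 - 350) = 102 + 264 = 366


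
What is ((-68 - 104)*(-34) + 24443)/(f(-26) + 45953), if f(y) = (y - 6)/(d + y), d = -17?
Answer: 1302513/1976011 ≈ 0.65916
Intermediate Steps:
f(y) = (-6 + y)/(-17 + y) (f(y) = (y - 6)/(-17 + y) = (-6 + y)/(-17 + y))
((-68 - 104)*(-34) + 24443)/(f(-26) + 45953) = ((-68 - 104)*(-34) + 24443)/((-6 - 26)/(-17 - 26) + 45953) = (-172*(-34) + 24443)/(-32/(-43) + 45953) = (5848 + 24443)/(-1/43*(-32) + 45953) = 30291/(32/43 + 45953) = 30291/(1976011/43) = 30291*(43/1976011) = 1302513/1976011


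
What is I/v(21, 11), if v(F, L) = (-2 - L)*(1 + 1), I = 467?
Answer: -467/26 ≈ -17.962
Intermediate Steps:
v(F, L) = -4 - 2*L (v(F, L) = (-2 - L)*2 = -4 - 2*L)
I/v(21, 11) = 467/(-4 - 2*11) = 467/(-4 - 22) = 467/(-26) = 467*(-1/26) = -467/26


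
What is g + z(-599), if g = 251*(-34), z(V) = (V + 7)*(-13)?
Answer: -838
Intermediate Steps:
z(V) = -91 - 13*V (z(V) = (7 + V)*(-13) = -91 - 13*V)
g = -8534
g + z(-599) = -8534 + (-91 - 13*(-599)) = -8534 + (-91 + 7787) = -8534 + 7696 = -838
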